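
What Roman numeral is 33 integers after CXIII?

CXIII = 113
113 + 33 = 146

CXLVI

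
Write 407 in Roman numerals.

Convert 407 to Roman numerals:
  407 contains 1×400 (CD)
  7 contains 1×5 (V)
  2 contains 2×1 (II)

CDVII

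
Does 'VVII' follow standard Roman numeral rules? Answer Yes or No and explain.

'VVII': V should not appear more than once

No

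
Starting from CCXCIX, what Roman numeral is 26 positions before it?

CCXCIX = 299
299 - 26 = 273

CCLXXIII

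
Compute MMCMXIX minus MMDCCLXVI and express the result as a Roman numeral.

MMCMXIX = 2919
MMDCCLXVI = 2766
2919 - 2766 = 153

CLIII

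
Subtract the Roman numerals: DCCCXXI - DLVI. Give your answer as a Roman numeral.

DCCCXXI = 821
DLVI = 556
821 - 556 = 265

CCLXV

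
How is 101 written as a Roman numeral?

Convert 101 to Roman numerals:
  101 contains 1×100 (C)
  1 contains 1×1 (I)

CI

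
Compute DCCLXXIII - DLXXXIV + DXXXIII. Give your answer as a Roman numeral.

DCCLXXIII = 773, DLXXXIV = 584, DXXXIII = 533
773 - 584 = 189
189 + 533 = 722

DCCXXII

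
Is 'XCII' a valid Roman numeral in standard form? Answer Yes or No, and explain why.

'XCII': Check the rules: uses only the symbols I, V, X, L, C, D, M; no symbol is repeated more than three times in a row; V, L and D each appear at most once; the only place a smaller symbol precedes a larger one is the allowed subtractive pair XC, the symbol right after such a pair (if any) is smaller than the pair's first symbol, and otherwise the values never increase from left to right. Value: XC (90) + I (1) + I (1) = 92. So it is a valid standard Roman numeral.

Yes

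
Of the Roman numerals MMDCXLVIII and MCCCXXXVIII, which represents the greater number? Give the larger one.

MMDCXLVIII = 2648
MCCCXXXVIII = 1338
2648 is larger

MMDCXLVIII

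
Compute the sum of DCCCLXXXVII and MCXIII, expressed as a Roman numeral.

DCCCLXXXVII = 887
MCXIII = 1113
887 + 1113 = 2000

MM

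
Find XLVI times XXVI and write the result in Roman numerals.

XLVI = 46
XXVI = 26
46 × 26 = 1196

MCXCVI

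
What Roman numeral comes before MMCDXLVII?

MMCDXLVII = 2447; previous is 2446

MMCDXLVI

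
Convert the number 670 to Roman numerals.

Convert 670 to Roman numerals:
  670 contains 1×500 (D)
  170 contains 1×100 (C)
  70 contains 1×50 (L)
  20 contains 2×10 (XX)

DCLXX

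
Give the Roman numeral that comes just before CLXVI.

CLXVI = 166; previous is 165

CLXV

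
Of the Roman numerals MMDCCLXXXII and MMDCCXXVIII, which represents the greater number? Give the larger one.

MMDCCLXXXII = 2782
MMDCCXXVIII = 2728
2782 is larger

MMDCCLXXXII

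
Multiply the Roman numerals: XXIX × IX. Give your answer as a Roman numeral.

XXIX = 29
IX = 9
29 × 9 = 261

CCLXI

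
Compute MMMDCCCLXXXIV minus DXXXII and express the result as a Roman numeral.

MMMDCCCLXXXIV = 3884
DXXXII = 532
3884 - 532 = 3352

MMMCCCLII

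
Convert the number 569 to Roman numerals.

Convert 569 to Roman numerals:
  569 contains 1×500 (D)
  69 contains 1×50 (L)
  19 contains 1×10 (X)
  9 contains 1×9 (IX)

DLXIX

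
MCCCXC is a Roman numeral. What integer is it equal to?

MCCCXC: M=1000, C=100, C=100, C=100, XC=90
1000 + 100 + 100 + 100 + 90 = 1390

1390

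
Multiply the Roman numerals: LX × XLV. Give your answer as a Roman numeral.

LX = 60
XLV = 45
60 × 45 = 2700

MMDCC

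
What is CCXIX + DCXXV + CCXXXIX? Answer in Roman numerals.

CCXIX = 219, DCXXV = 625, CCXXXIX = 239
219 + 625 = 844
844 + 239 = 1083

MLXXXIII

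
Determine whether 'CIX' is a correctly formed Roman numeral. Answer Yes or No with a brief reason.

'CIX': Check the rules: uses only the symbols I, V, X, L, C, D, M; no symbol is repeated more than three times in a row; V, L and D each appear at most once; the only place a smaller symbol precedes a larger one is the allowed subtractive pair IX, the symbol right after such a pair (if any) is smaller than the pair's first symbol, and otherwise the values never increase from left to right. Value: C (100) + IX (9) = 109. So it is a valid standard Roman numeral.

Yes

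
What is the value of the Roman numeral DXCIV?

DXCIV: D=500, XC=90, IV=4
500 + 90 + 4 = 594

594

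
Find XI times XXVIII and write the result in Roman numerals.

XI = 11
XXVIII = 28
11 × 28 = 308

CCCVIII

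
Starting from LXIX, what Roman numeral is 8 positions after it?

LXIX = 69
69 + 8 = 77

LXXVII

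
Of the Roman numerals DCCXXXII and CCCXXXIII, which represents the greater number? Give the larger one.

DCCXXXII = 732
CCCXXXIII = 333
732 is larger

DCCXXXII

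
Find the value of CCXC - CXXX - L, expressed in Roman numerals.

CCXC = 290, CXXX = 130, L = 50
290 - 130 = 160
160 - 50 = 110

CX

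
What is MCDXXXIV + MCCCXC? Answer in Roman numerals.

MCDXXXIV = 1434
MCCCXC = 1390
1434 + 1390 = 2824

MMDCCCXXIV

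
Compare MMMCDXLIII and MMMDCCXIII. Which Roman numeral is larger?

MMMCDXLIII = 3443
MMMDCCXIII = 3713
3713 is larger

MMMDCCXIII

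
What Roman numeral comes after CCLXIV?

CCLXIV = 264; next is 265

CCLXV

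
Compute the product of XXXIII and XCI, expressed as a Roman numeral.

XXXIII = 33
XCI = 91
33 × 91 = 3003

MMMIII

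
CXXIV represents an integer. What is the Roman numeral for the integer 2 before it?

CXXIV = 124
124 - 2 = 122

CXXII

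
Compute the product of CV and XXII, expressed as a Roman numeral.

CV = 105
XXII = 22
105 × 22 = 2310

MMCCCX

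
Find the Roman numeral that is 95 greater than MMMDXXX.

MMMDXXX = 3530
3530 + 95 = 3625

MMMDCXXV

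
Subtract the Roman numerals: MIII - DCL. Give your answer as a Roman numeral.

MIII = 1003
DCL = 650
1003 - 650 = 353

CCCLIII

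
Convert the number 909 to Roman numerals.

Convert 909 to Roman numerals:
  909 contains 1×900 (CM)
  9 contains 1×9 (IX)

CMIX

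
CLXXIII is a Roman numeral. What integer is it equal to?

CLXXIII: C=100, L=50, X=10, X=10, I=1, I=1, I=1
100 + 50 + 10 + 10 + 1 + 1 + 1 = 173

173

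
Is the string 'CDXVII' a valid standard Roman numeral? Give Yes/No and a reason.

'CDXVII': Check the rules: uses only the symbols I, V, X, L, C, D, M; no symbol is repeated more than three times in a row; V, L and D each appear at most once; the only place a smaller symbol precedes a larger one is the allowed subtractive pair CD, the symbol right after such a pair (if any) is smaller than the pair's first symbol, and otherwise the values never increase from left to right. Value: CD (400) + X (10) + V (5) + I (1) + I (1) = 417. So it is a valid standard Roman numeral.

Yes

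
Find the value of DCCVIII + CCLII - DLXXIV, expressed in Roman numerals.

DCCVIII = 708, CCLII = 252, DLXXIV = 574
708 + 252 = 960
960 - 574 = 386

CCCLXXXVI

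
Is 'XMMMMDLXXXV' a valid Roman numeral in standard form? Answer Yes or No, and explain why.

'XMMMMDLXXXV': More than 3 consecutive M's

No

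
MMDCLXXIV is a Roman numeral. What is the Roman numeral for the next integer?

MMDCLXXIV = 2674; next is 2675

MMDCLXXV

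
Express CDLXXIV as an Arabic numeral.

CDLXXIV: CD=400, L=50, X=10, X=10, IV=4
400 + 50 + 10 + 10 + 4 = 474

474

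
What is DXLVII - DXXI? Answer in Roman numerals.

DXLVII = 547
DXXI = 521
547 - 521 = 26

XXVI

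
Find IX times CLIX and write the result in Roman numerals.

IX = 9
CLIX = 159
9 × 159 = 1431

MCDXXXI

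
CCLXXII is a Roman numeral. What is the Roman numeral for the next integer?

CCLXXII = 272, so the next integer is 272 + 1 = 273

CCLXXIII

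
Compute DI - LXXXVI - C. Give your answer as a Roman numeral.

DI = 501, LXXXVI = 86, C = 100
501 - 86 = 415
415 - 100 = 315

CCCXV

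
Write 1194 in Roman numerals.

Convert 1194 to Roman numerals:
  1194 contains 1×1000 (M)
  194 contains 1×100 (C)
  94 contains 1×90 (XC)
  4 contains 1×4 (IV)

MCXCIV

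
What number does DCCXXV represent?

DCCXXV: D=500, C=100, C=100, X=10, X=10, V=5
500 + 100 + 100 + 10 + 10 + 5 = 725

725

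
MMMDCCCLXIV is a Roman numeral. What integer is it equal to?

MMMDCCCLXIV: M=1000, M=1000, M=1000, D=500, C=100, C=100, C=100, L=50, X=10, IV=4
1000 + 1000 + 1000 + 500 + 100 + 100 + 100 + 50 + 10 + 4 = 3864

3864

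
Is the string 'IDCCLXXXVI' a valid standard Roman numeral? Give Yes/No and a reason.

'IDCCLXXXVI': Invalid subtractive combination: ID

No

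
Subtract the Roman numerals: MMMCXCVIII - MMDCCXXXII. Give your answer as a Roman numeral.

MMMCXCVIII = 3198
MMDCCXXXII = 2732
3198 - 2732 = 466

CDLXVI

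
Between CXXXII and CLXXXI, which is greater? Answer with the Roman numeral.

CXXXII = 132
CLXXXI = 181
181 is larger

CLXXXI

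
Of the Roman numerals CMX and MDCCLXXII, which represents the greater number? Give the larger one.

CMX = 910
MDCCLXXII = 1772
1772 is larger

MDCCLXXII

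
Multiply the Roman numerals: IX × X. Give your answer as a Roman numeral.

IX = 9
X = 10
9 × 10 = 90

XC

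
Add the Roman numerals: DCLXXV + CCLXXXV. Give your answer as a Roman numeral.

DCLXXV = 675
CCLXXXV = 285
675 + 285 = 960

CMLX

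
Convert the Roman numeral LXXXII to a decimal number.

LXXXII: L=50, X=10, X=10, X=10, I=1, I=1
50 + 10 + 10 + 10 + 1 + 1 = 82

82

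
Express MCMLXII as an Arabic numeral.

MCMLXII: M=1000, CM=900, L=50, X=10, I=1, I=1
1000 + 900 + 50 + 10 + 1 + 1 = 1962

1962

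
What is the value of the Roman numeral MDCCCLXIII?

MDCCCLXIII: M=1000, D=500, C=100, C=100, C=100, L=50, X=10, I=1, I=1, I=1
1000 + 500 + 100 + 100 + 100 + 50 + 10 + 1 + 1 + 1 = 1863

1863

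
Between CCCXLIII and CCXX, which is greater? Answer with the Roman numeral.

CCCXLIII = 343
CCXX = 220
343 is larger

CCCXLIII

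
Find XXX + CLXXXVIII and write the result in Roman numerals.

XXX = 30
CLXXXVIII = 188
30 + 188 = 218

CCXVIII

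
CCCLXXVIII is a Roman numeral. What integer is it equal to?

CCCLXXVIII: C=100, C=100, C=100, L=50, X=10, X=10, V=5, I=1, I=1, I=1
100 + 100 + 100 + 50 + 10 + 10 + 5 + 1 + 1 + 1 = 378

378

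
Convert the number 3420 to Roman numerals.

Convert 3420 to Roman numerals:
  3420 contains 3×1000 (MMM)
  420 contains 1×400 (CD)
  20 contains 2×10 (XX)

MMMCDXX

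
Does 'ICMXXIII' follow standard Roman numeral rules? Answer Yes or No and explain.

'ICMXXIII': Invalid subtractive combination: IC

No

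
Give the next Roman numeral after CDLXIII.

CDLXIII = 463, so the next integer is 463 + 1 = 464

CDLXIV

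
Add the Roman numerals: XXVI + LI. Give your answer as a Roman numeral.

XXVI = 26
LI = 51
26 + 51 = 77

LXXVII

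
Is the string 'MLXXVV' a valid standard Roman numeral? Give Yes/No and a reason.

'MLXXVV': V should not appear more than once

No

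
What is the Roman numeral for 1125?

Convert 1125 to Roman numerals:
  1125 contains 1×1000 (M)
  125 contains 1×100 (C)
  25 contains 2×10 (XX)
  5 contains 1×5 (V)

MCXXV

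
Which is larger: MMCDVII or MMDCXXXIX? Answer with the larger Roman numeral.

MMCDVII = 2407
MMDCXXXIX = 2639
2639 is larger

MMDCXXXIX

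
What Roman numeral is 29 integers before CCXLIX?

CCXLIX = 249
249 - 29 = 220

CCXX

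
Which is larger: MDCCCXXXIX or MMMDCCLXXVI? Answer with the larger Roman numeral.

MDCCCXXXIX = 1839
MMMDCCLXXVI = 3776
3776 is larger

MMMDCCLXXVI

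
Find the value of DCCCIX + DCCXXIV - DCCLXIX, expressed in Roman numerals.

DCCCIX = 809, DCCXXIV = 724, DCCLXIX = 769
809 + 724 = 1533
1533 - 769 = 764

DCCLXIV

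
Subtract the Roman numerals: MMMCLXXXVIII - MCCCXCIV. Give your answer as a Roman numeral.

MMMCLXXXVIII = 3188
MCCCXCIV = 1394
3188 - 1394 = 1794

MDCCXCIV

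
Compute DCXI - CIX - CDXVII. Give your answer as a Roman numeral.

DCXI = 611, CIX = 109, CDXVII = 417
611 - 109 = 502
502 - 417 = 85

LXXXV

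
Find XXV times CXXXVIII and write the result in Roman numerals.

XXV = 25
CXXXVIII = 138
25 × 138 = 3450

MMMCDL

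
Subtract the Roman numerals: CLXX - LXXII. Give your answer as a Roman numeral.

CLXX = 170
LXXII = 72
170 - 72 = 98

XCVIII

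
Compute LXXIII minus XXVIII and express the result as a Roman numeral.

LXXIII = 73
XXVIII = 28
73 - 28 = 45

XLV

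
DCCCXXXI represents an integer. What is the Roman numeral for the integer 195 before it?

DCCCXXXI = 831
831 - 195 = 636

DCXXXVI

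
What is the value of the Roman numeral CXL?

CXL: C=100, XL=40
100 + 40 = 140

140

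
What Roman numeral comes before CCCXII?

CCCXII = 312, so the previous integer is 312 - 1 = 311

CCCXI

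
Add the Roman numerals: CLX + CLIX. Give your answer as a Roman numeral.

CLX = 160
CLIX = 159
160 + 159 = 319

CCCXIX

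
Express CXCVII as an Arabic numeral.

CXCVII: C=100, XC=90, V=5, I=1, I=1
100 + 90 + 5 + 1 + 1 = 197

197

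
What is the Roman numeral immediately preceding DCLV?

DCLV = 655; previous is 654

DCLIV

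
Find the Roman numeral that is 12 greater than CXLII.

CXLII = 142
142 + 12 = 154

CLIV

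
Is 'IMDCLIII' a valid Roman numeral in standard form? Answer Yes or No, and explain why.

'IMDCLIII': Invalid subtractive combination: IM

No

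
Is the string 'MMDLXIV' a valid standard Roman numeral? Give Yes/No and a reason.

'MMDLXIV': Check the rules: uses only the symbols I, V, X, L, C, D, M; no symbol is repeated more than three times in a row; V, L and D each appear at most once; the only place a smaller symbol precedes a larger one is the allowed subtractive pair IV, the symbol right after such a pair (if any) is smaller than the pair's first symbol, and otherwise the values never increase from left to right. Value: M (1000) + M (1000) + D (500) + L (50) + X (10) + IV (4) = 2564. So it is a valid standard Roman numeral.

Yes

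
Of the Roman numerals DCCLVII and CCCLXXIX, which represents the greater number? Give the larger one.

DCCLVII = 757
CCCLXXIX = 379
757 is larger

DCCLVII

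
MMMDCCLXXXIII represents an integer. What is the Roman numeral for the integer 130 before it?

MMMDCCLXXXIII = 3783
3783 - 130 = 3653

MMMDCLIII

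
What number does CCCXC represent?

CCCXC: C=100, C=100, C=100, XC=90
100 + 100 + 100 + 90 = 390

390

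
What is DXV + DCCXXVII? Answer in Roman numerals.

DXV = 515
DCCXXVII = 727
515 + 727 = 1242

MCCXLII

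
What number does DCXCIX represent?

DCXCIX: D=500, C=100, XC=90, IX=9
500 + 100 + 90 + 9 = 699

699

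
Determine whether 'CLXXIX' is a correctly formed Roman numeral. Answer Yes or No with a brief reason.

'CLXXIX': Check the rules: uses only the symbols I, V, X, L, C, D, M; no symbol is repeated more than three times in a row; V, L and D each appear at most once; the only place a smaller symbol precedes a larger one is the allowed subtractive pair IX, the symbol right after such a pair (if any) is smaller than the pair's first symbol, and otherwise the values never increase from left to right. Value: C (100) + L (50) + X (10) + X (10) + IX (9) = 179. So it is a valid standard Roman numeral.

Yes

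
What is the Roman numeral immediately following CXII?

CXII = 112; next is 113

CXIII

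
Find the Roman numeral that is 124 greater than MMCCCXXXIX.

MMCCCXXXIX = 2339
2339 + 124 = 2463

MMCDLXIII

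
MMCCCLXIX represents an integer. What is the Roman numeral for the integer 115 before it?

MMCCCLXIX = 2369
2369 - 115 = 2254

MMCCLIV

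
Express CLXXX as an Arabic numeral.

CLXXX: C=100, L=50, X=10, X=10, X=10
100 + 50 + 10 + 10 + 10 = 180

180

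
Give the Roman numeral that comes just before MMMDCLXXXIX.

MMMDCLXXXIX = 3689, so the previous integer is 3689 - 1 = 3688

MMMDCLXXXVIII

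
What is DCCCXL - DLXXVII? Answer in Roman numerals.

DCCCXL = 840
DLXXVII = 577
840 - 577 = 263

CCLXIII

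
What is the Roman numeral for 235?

Convert 235 to Roman numerals:
  235 contains 2×100 (CC)
  35 contains 3×10 (XXX)
  5 contains 1×5 (V)

CCXXXV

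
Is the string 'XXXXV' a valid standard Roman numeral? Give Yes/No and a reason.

'XXXXV': More than 3 consecutive X's

No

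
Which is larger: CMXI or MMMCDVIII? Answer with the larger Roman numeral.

CMXI = 911
MMMCDVIII = 3408
3408 is larger

MMMCDVIII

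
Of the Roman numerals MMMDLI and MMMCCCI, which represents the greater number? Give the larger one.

MMMDLI = 3551
MMMCCCI = 3301
3551 is larger

MMMDLI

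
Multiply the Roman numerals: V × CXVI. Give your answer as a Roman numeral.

V = 5
CXVI = 116
5 × 116 = 580

DLXXX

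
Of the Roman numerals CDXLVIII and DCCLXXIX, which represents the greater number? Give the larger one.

CDXLVIII = 448
DCCLXXIX = 779
779 is larger

DCCLXXIX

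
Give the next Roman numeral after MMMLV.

MMMLV = 3055; next is 3056

MMMLVI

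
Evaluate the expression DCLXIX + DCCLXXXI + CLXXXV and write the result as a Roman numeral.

DCLXIX = 669, DCCLXXXI = 781, CLXXXV = 185
669 + 781 = 1450
1450 + 185 = 1635

MDCXXXV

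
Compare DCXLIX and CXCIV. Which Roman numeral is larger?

DCXLIX = 649
CXCIV = 194
649 is larger

DCXLIX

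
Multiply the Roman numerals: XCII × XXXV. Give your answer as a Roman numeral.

XCII = 92
XXXV = 35
92 × 35 = 3220

MMMCCXX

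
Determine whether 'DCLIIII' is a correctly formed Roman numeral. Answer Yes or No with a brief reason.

'DCLIIII': More than 3 consecutive I's

No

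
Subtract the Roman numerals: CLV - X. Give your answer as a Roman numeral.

CLV = 155
X = 10
155 - 10 = 145

CXLV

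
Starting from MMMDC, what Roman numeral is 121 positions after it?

MMMDC = 3600
3600 + 121 = 3721

MMMDCCXXI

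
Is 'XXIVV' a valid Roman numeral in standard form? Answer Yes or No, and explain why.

'XXIVV': V should not appear more than once

No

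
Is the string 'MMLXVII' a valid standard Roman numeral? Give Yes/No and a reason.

'MMLXVII': Check the rules: uses only the symbols I, V, X, L, C, D, M; no symbol is repeated more than three times in a row; V, L and D each appear at most once; no smaller symbol precedes a larger one (values never increase from left to right). Value: M (1000) + M (1000) + L (50) + X (10) + V (5) + I (1) + I (1) = 2067. So it is a valid standard Roman numeral.

Yes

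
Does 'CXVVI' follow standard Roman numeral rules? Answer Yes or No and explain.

'CXVVI': V should not appear more than once

No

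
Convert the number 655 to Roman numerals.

Convert 655 to Roman numerals:
  655 contains 1×500 (D)
  155 contains 1×100 (C)
  55 contains 1×50 (L)
  5 contains 1×5 (V)

DCLV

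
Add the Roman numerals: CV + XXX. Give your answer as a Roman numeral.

CV = 105
XXX = 30
105 + 30 = 135

CXXXV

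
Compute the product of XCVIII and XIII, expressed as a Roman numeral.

XCVIII = 98
XIII = 13
98 × 13 = 1274

MCCLXXIV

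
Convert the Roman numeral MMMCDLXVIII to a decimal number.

MMMCDLXVIII: M=1000, M=1000, M=1000, CD=400, L=50, X=10, V=5, I=1, I=1, I=1
1000 + 1000 + 1000 + 400 + 50 + 10 + 5 + 1 + 1 + 1 = 3468

3468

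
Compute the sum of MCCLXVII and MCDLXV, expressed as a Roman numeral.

MCCLXVII = 1267
MCDLXV = 1465
1267 + 1465 = 2732

MMDCCXXXII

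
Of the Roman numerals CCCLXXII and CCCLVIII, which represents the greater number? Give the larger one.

CCCLXXII = 372
CCCLVIII = 358
372 is larger

CCCLXXII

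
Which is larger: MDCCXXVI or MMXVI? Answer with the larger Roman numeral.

MDCCXXVI = 1726
MMXVI = 2016
2016 is larger

MMXVI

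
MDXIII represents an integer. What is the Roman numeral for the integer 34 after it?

MDXIII = 1513
1513 + 34 = 1547

MDXLVII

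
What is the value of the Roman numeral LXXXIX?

LXXXIX: L=50, X=10, X=10, X=10, IX=9
50 + 10 + 10 + 10 + 9 = 89

89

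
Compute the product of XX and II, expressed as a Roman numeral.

XX = 20
II = 2
20 × 2 = 40

XL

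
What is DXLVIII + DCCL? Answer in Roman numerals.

DXLVIII = 548
DCCL = 750
548 + 750 = 1298

MCCXCVIII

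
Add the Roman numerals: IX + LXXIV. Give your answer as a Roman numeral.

IX = 9
LXXIV = 74
9 + 74 = 83

LXXXIII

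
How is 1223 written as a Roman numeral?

Convert 1223 to Roman numerals:
  1223 contains 1×1000 (M)
  223 contains 2×100 (CC)
  23 contains 2×10 (XX)
  3 contains 3×1 (III)

MCCXXIII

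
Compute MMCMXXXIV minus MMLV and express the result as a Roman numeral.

MMCMXXXIV = 2934
MMLV = 2055
2934 - 2055 = 879

DCCCLXXIX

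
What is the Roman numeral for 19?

Convert 19 to Roman numerals:
  19 contains 1×10 (X)
  9 contains 1×9 (IX)

XIX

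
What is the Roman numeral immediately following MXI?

MXI = 1011, so the next integer is 1011 + 1 = 1012

MXII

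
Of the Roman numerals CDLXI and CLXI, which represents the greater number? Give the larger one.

CDLXI = 461
CLXI = 161
461 is larger

CDLXI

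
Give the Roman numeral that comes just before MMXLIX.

MMXLIX = 2049, so the previous integer is 2049 - 1 = 2048

MMXLVIII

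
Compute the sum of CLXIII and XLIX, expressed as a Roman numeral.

CLXIII = 163
XLIX = 49
163 + 49 = 212

CCXII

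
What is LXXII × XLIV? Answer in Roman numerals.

LXXII = 72
XLIV = 44
72 × 44 = 3168

MMMCLXVIII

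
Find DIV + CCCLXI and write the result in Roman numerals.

DIV = 504
CCCLXI = 361
504 + 361 = 865

DCCCLXV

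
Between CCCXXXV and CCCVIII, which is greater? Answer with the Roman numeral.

CCCXXXV = 335
CCCVIII = 308
335 is larger

CCCXXXV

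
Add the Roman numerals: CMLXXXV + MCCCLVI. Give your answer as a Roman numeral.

CMLXXXV = 985
MCCCLVI = 1356
985 + 1356 = 2341

MMCCCXLI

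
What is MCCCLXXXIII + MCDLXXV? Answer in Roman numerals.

MCCCLXXXIII = 1383
MCDLXXV = 1475
1383 + 1475 = 2858

MMDCCCLVIII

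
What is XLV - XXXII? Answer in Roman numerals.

XLV = 45
XXXII = 32
45 - 32 = 13

XIII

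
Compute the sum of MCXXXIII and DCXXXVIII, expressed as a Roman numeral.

MCXXXIII = 1133
DCXXXVIII = 638
1133 + 638 = 1771

MDCCLXXI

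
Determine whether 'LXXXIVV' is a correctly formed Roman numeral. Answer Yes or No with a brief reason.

'LXXXIVV': V should not appear more than once

No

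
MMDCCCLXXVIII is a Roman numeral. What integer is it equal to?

MMDCCCLXXVIII: M=1000, M=1000, D=500, C=100, C=100, C=100, L=50, X=10, X=10, V=5, I=1, I=1, I=1
1000 + 1000 + 500 + 100 + 100 + 100 + 50 + 10 + 10 + 5 + 1 + 1 + 1 = 2878

2878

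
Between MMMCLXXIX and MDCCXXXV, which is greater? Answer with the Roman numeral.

MMMCLXXIX = 3179
MDCCXXXV = 1735
3179 is larger

MMMCLXXIX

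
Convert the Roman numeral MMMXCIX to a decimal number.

MMMXCIX: M=1000, M=1000, M=1000, XC=90, IX=9
1000 + 1000 + 1000 + 90 + 9 = 3099

3099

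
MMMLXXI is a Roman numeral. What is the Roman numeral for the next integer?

MMMLXXI = 3071, so the next integer is 3071 + 1 = 3072

MMMLXXII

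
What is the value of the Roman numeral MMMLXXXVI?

MMMLXXXVI: M=1000, M=1000, M=1000, L=50, X=10, X=10, X=10, V=5, I=1
1000 + 1000 + 1000 + 50 + 10 + 10 + 10 + 5 + 1 = 3086

3086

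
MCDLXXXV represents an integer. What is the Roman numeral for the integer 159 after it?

MCDLXXXV = 1485
1485 + 159 = 1644

MDCXLIV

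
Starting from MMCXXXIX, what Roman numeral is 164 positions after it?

MMCXXXIX = 2139
2139 + 164 = 2303

MMCCCIII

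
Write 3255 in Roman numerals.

Convert 3255 to Roman numerals:
  3255 contains 3×1000 (MMM)
  255 contains 2×100 (CC)
  55 contains 1×50 (L)
  5 contains 1×5 (V)

MMMCCLV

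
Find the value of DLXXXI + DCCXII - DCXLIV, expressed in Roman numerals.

DLXXXI = 581, DCCXII = 712, DCXLIV = 644
581 + 712 = 1293
1293 - 644 = 649

DCXLIX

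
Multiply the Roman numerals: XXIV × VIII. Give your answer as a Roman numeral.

XXIV = 24
VIII = 8
24 × 8 = 192

CXCII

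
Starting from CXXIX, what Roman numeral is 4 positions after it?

CXXIX = 129
129 + 4 = 133

CXXXIII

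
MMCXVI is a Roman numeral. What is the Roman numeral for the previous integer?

MMCXVI = 2116; previous is 2115

MMCXV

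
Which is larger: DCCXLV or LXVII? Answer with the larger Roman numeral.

DCCXLV = 745
LXVII = 67
745 is larger

DCCXLV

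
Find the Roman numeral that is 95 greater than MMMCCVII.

MMMCCVII = 3207
3207 + 95 = 3302

MMMCCCII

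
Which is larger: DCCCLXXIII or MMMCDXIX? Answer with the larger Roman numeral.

DCCCLXXIII = 873
MMMCDXIX = 3419
3419 is larger

MMMCDXIX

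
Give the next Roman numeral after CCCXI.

CCCXI = 311, so the next integer is 311 + 1 = 312

CCCXII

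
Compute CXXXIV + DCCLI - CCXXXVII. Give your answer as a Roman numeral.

CXXXIV = 134, DCCLI = 751, CCXXXVII = 237
134 + 751 = 885
885 - 237 = 648

DCXLVIII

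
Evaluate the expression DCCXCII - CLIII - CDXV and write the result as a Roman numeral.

DCCXCII = 792, CLIII = 153, CDXV = 415
792 - 153 = 639
639 - 415 = 224

CCXXIV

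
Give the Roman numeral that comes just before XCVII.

XCVII = 97; previous is 96

XCVI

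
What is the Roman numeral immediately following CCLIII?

CCLIII = 253; next is 254

CCLIV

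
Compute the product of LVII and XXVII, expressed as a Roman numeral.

LVII = 57
XXVII = 27
57 × 27 = 1539

MDXXXIX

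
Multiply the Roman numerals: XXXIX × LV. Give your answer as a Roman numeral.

XXXIX = 39
LV = 55
39 × 55 = 2145

MMCXLV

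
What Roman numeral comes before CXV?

CXV = 115, so the previous integer is 115 - 1 = 114

CXIV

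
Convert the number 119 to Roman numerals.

Convert 119 to Roman numerals:
  119 contains 1×100 (C)
  19 contains 1×10 (X)
  9 contains 1×9 (IX)

CXIX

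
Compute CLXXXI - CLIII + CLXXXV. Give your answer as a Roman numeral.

CLXXXI = 181, CLIII = 153, CLXXXV = 185
181 - 153 = 28
28 + 185 = 213

CCXIII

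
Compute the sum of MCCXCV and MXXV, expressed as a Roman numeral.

MCCXCV = 1295
MXXV = 1025
1295 + 1025 = 2320

MMCCCXX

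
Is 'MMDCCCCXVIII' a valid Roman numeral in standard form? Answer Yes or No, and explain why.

'MMDCCCCXVIII': More than 3 consecutive C's

No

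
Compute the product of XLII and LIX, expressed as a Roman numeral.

XLII = 42
LIX = 59
42 × 59 = 2478

MMCDLXXVIII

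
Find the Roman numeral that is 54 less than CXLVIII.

CXLVIII = 148
148 - 54 = 94

XCIV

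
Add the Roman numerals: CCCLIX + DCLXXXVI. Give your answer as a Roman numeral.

CCCLIX = 359
DCLXXXVI = 686
359 + 686 = 1045

MXLV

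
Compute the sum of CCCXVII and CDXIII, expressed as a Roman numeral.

CCCXVII = 317
CDXIII = 413
317 + 413 = 730

DCCXXX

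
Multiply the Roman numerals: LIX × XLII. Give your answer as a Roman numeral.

LIX = 59
XLII = 42
59 × 42 = 2478

MMCDLXXVIII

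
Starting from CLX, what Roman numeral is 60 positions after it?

CLX = 160
160 + 60 = 220

CCXX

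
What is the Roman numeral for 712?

Convert 712 to Roman numerals:
  712 contains 1×500 (D)
  212 contains 2×100 (CC)
  12 contains 1×10 (X)
  2 contains 2×1 (II)

DCCXII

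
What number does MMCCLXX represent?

MMCCLXX: M=1000, M=1000, C=100, C=100, L=50, X=10, X=10
1000 + 1000 + 100 + 100 + 50 + 10 + 10 = 2270

2270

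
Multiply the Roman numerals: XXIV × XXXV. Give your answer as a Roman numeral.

XXIV = 24
XXXV = 35
24 × 35 = 840

DCCCXL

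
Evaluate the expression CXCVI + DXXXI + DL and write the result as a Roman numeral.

CXCVI = 196, DXXXI = 531, DL = 550
196 + 531 = 727
727 + 550 = 1277

MCCLXXVII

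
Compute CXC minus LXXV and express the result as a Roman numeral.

CXC = 190
LXXV = 75
190 - 75 = 115

CXV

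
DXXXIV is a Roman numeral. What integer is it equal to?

DXXXIV: D=500, X=10, X=10, X=10, IV=4
500 + 10 + 10 + 10 + 4 = 534

534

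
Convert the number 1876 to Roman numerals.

Convert 1876 to Roman numerals:
  1876 contains 1×1000 (M)
  876 contains 1×500 (D)
  376 contains 3×100 (CCC)
  76 contains 1×50 (L)
  26 contains 2×10 (XX)
  6 contains 1×5 (V)
  1 contains 1×1 (I)

MDCCCLXXVI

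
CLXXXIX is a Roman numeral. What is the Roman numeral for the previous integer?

CLXXXIX = 189, so the previous integer is 189 - 1 = 188

CLXXXVIII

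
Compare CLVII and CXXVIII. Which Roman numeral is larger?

CLVII = 157
CXXVIII = 128
157 is larger

CLVII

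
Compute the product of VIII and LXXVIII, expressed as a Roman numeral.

VIII = 8
LXXVIII = 78
8 × 78 = 624

DCXXIV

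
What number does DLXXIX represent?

DLXXIX: D=500, L=50, X=10, X=10, IX=9
500 + 50 + 10 + 10 + 9 = 579

579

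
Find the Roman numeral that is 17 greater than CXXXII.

CXXXII = 132
132 + 17 = 149

CXLIX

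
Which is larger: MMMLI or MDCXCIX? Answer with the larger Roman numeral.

MMMLI = 3051
MDCXCIX = 1699
3051 is larger

MMMLI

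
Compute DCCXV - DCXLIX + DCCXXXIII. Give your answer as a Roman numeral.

DCCXV = 715, DCXLIX = 649, DCCXXXIII = 733
715 - 649 = 66
66 + 733 = 799

DCCXCIX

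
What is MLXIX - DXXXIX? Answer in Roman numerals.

MLXIX = 1069
DXXXIX = 539
1069 - 539 = 530

DXXX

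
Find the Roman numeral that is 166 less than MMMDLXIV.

MMMDLXIV = 3564
3564 - 166 = 3398

MMMCCCXCVIII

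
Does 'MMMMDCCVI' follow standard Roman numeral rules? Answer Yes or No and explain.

'MMMMDCCVI': More than 3 consecutive M's

No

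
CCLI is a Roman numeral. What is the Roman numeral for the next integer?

CCLI = 251, so the next integer is 251 + 1 = 252

CCLII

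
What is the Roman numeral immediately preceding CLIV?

CLIV = 154, so the previous integer is 154 - 1 = 153

CLIII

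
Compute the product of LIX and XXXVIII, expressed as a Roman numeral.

LIX = 59
XXXVIII = 38
59 × 38 = 2242

MMCCXLII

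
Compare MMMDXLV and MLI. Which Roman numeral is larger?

MMMDXLV = 3545
MLI = 1051
3545 is larger

MMMDXLV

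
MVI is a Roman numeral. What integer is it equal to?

MVI: M=1000, V=5, I=1
1000 + 5 + 1 = 1006

1006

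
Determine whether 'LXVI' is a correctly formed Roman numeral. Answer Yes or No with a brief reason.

'LXVI': Check the rules: uses only the symbols I, V, X, L, C, D, M; no symbol is repeated more than three times in a row; V, L and D each appear at most once; no smaller symbol precedes a larger one (values never increase from left to right). Value: L (50) + X (10) + V (5) + I (1) = 66. So it is a valid standard Roman numeral.

Yes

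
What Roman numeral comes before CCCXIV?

CCCXIV = 314; previous is 313

CCCXIII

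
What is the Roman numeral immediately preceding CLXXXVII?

CLXXXVII = 187; previous is 186

CLXXXVI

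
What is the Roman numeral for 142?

Convert 142 to Roman numerals:
  142 contains 1×100 (C)
  42 contains 1×40 (XL)
  2 contains 2×1 (II)

CXLII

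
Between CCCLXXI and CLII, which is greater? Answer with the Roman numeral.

CCCLXXI = 371
CLII = 152
371 is larger

CCCLXXI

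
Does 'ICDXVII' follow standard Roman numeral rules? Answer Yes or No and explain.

'ICDXVII': Invalid subtractive combination: IC

No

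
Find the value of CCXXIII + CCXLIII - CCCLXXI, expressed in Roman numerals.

CCXXIII = 223, CCXLIII = 243, CCCLXXI = 371
223 + 243 = 466
466 - 371 = 95

XCV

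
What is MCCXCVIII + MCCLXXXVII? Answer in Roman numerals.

MCCXCVIII = 1298
MCCLXXXVII = 1287
1298 + 1287 = 2585

MMDLXXXV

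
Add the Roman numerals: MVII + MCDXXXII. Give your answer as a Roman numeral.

MVII = 1007
MCDXXXII = 1432
1007 + 1432 = 2439

MMCDXXXIX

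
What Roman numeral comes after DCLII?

DCLII = 652; next is 653

DCLIII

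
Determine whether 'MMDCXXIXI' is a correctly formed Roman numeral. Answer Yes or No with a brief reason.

'MMDCXXIXI': I cannot come right after the subtractive pair IX: once I is subtracted in IX, the next symbol must be smaller than I

No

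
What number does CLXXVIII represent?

CLXXVIII: C=100, L=50, X=10, X=10, V=5, I=1, I=1, I=1
100 + 50 + 10 + 10 + 5 + 1 + 1 + 1 = 178

178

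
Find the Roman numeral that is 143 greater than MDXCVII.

MDXCVII = 1597
1597 + 143 = 1740

MDCCXL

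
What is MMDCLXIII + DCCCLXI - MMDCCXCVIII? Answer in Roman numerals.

MMDCLXIII = 2663, DCCCLXI = 861, MMDCCXCVIII = 2798
2663 + 861 = 3524
3524 - 2798 = 726

DCCXXVI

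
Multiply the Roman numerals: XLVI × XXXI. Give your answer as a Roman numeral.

XLVI = 46
XXXI = 31
46 × 31 = 1426

MCDXXVI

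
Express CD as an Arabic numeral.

CD: CD=400

400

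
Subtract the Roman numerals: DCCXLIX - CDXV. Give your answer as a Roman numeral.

DCCXLIX = 749
CDXV = 415
749 - 415 = 334

CCCXXXIV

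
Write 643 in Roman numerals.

Convert 643 to Roman numerals:
  643 contains 1×500 (D)
  143 contains 1×100 (C)
  43 contains 1×40 (XL)
  3 contains 3×1 (III)

DCXLIII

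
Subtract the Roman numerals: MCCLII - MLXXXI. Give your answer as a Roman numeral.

MCCLII = 1252
MLXXXI = 1081
1252 - 1081 = 171

CLXXI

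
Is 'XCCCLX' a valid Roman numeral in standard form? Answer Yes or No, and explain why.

'XCCCLX': X (position 1) comes before the larger symbol C (position 3) without being directly in front of it as a subtractive pair; apart from IV, IX, XL, XC, CD and CM, symbols must go from largest to smallest

No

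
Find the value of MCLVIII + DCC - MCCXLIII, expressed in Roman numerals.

MCLVIII = 1158, DCC = 700, MCCXLIII = 1243
1158 + 700 = 1858
1858 - 1243 = 615

DCXV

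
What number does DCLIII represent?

DCLIII: D=500, C=100, L=50, I=1, I=1, I=1
500 + 100 + 50 + 1 + 1 + 1 = 653

653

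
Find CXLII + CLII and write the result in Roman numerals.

CXLII = 142
CLII = 152
142 + 152 = 294

CCXCIV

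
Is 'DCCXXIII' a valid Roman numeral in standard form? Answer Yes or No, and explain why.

'DCCXXIII': Check the rules: uses only the symbols I, V, X, L, C, D, M; no symbol is repeated more than three times in a row; V, L and D each appear at most once; no smaller symbol precedes a larger one (values never increase from left to right). Value: D (500) + C (100) + C (100) + X (10) + X (10) + I (1) + I (1) + I (1) = 723. So it is a valid standard Roman numeral.

Yes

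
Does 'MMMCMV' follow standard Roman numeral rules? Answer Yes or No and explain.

'MMMCMV': Check the rules: uses only the symbols I, V, X, L, C, D, M; no symbol is repeated more than three times in a row; V, L and D each appear at most once; the only place a smaller symbol precedes a larger one is the allowed subtractive pair CM, the symbol right after such a pair (if any) is smaller than the pair's first symbol, and otherwise the values never increase from left to right. Value: M (1000) + M (1000) + M (1000) + CM (900) + V (5) = 3905. So it is a valid standard Roman numeral.

Yes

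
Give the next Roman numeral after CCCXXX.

CCCXXX = 330, so the next integer is 330 + 1 = 331

CCCXXXI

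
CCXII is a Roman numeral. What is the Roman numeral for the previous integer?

CCXII = 212, so the previous integer is 212 - 1 = 211

CCXI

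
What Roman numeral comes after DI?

DI = 501; next is 502

DII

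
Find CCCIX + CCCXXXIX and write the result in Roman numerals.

CCCIX = 309
CCCXXXIX = 339
309 + 339 = 648

DCXLVIII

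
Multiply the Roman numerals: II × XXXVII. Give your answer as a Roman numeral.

II = 2
XXXVII = 37
2 × 37 = 74

LXXIV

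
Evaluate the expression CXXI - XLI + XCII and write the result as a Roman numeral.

CXXI = 121, XLI = 41, XCII = 92
121 - 41 = 80
80 + 92 = 172

CLXXII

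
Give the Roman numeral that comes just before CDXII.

CDXII = 412; previous is 411

CDXI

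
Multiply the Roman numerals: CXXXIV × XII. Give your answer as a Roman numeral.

CXXXIV = 134
XII = 12
134 × 12 = 1608

MDCVIII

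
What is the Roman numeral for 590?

Convert 590 to Roman numerals:
  590 contains 1×500 (D)
  90 contains 1×90 (XC)

DXC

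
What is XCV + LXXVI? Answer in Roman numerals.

XCV = 95
LXXVI = 76
95 + 76 = 171

CLXXI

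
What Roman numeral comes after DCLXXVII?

DCLXXVII = 677; next is 678

DCLXXVIII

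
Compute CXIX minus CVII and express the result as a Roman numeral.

CXIX = 119
CVII = 107
119 - 107 = 12

XII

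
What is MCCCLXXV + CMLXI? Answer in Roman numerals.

MCCCLXXV = 1375
CMLXI = 961
1375 + 961 = 2336

MMCCCXXXVI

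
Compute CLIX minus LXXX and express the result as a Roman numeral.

CLIX = 159
LXXX = 80
159 - 80 = 79

LXXIX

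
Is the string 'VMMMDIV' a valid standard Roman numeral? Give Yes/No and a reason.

'VMMMDIV': V should not appear more than once

No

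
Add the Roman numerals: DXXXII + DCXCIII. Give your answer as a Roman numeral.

DXXXII = 532
DCXCIII = 693
532 + 693 = 1225

MCCXXV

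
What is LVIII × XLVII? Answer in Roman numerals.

LVIII = 58
XLVII = 47
58 × 47 = 2726

MMDCCXXVI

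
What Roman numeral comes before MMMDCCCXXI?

MMMDCCCXXI = 3821, so the previous integer is 3821 - 1 = 3820

MMMDCCCXX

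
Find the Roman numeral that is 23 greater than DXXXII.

DXXXII = 532
532 + 23 = 555

DLV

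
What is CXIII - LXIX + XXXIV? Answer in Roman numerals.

CXIII = 113, LXIX = 69, XXXIV = 34
113 - 69 = 44
44 + 34 = 78

LXXVIII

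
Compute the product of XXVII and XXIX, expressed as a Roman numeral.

XXVII = 27
XXIX = 29
27 × 29 = 783

DCCLXXXIII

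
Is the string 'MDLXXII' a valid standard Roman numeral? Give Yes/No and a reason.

'MDLXXII': Check the rules: uses only the symbols I, V, X, L, C, D, M; no symbol is repeated more than three times in a row; V, L and D each appear at most once; no smaller symbol precedes a larger one (values never increase from left to right). Value: M (1000) + D (500) + L (50) + X (10) + X (10) + I (1) + I (1) = 1572. So it is a valid standard Roman numeral.

Yes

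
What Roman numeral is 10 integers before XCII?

XCII = 92
92 - 10 = 82

LXXXII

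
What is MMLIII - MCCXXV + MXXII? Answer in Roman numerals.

MMLIII = 2053, MCCXXV = 1225, MXXII = 1022
2053 - 1225 = 828
828 + 1022 = 1850

MDCCCL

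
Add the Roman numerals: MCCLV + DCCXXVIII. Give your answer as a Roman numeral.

MCCLV = 1255
DCCXXVIII = 728
1255 + 728 = 1983

MCMLXXXIII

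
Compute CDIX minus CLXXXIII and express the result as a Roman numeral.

CDIX = 409
CLXXXIII = 183
409 - 183 = 226

CCXXVI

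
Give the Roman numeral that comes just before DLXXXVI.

DLXXXVI = 586, so the previous integer is 586 - 1 = 585

DLXXXV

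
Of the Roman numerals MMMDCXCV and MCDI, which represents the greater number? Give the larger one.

MMMDCXCV = 3695
MCDI = 1401
3695 is larger

MMMDCXCV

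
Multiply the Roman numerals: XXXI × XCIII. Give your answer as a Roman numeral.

XXXI = 31
XCIII = 93
31 × 93 = 2883

MMDCCCLXXXIII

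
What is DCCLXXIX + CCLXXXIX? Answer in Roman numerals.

DCCLXXIX = 779
CCLXXXIX = 289
779 + 289 = 1068

MLXVIII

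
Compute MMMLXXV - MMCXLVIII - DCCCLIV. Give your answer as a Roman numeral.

MMMLXXV = 3075, MMCXLVIII = 2148, DCCCLIV = 854
3075 - 2148 = 927
927 - 854 = 73

LXXIII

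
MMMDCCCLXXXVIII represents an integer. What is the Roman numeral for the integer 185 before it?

MMMDCCCLXXXVIII = 3888
3888 - 185 = 3703

MMMDCCIII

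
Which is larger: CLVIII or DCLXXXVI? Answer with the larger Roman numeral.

CLVIII = 158
DCLXXXVI = 686
686 is larger

DCLXXXVI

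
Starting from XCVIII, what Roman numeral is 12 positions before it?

XCVIII = 98
98 - 12 = 86

LXXXVI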